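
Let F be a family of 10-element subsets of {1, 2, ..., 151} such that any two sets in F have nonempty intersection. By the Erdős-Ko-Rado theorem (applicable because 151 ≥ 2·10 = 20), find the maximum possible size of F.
max |F| = C(150, 9) = 82947113349100

The Erdős-Ko-Rado theorem states: for n ≥ 2k, an intersecting family of k-subsets of an n-element set has size at most C(n − 1, k − 1), with equality for 'star' families {A ⊆ [n] : |A| = k, i ∈ A} (fix an element i). For n = 151, k = 10: C(150, 9) = 82947113349100.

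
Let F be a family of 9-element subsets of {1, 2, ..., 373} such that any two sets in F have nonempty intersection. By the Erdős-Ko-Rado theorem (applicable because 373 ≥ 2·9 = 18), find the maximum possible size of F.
max |F| = C(372, 8) = 8431643758154670

The Erdős-Ko-Rado theorem states: for n ≥ 2k, an intersecting family of k-subsets of an n-element set has size at most C(n − 1, k − 1), with equality for 'star' families {A ⊆ [n] : |A| = k, i ∈ A} (fix an element i). For n = 373, k = 9: C(372, 8) = 8431643758154670.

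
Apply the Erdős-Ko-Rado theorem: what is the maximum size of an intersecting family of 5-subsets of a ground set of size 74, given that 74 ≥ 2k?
max |F| = C(73, 4) = 1088430

Erdős-Ko-Rado (1961): when n ≥ 2k, max |F| = C(n−1, k−1). The bound is attained by the star {A : i ∈ A} for any fixed i ∈ [n]. Here C(74−1, 5−1) = C(73, 4) = 1088430.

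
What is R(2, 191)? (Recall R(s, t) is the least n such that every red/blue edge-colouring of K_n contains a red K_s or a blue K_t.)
R(2, 191) = 191

R(2, k) = k for all k ≥ 2: in a 2-colouring of K_k, either some edge is red (a red K_2) or all edges are blue (a blue K_k). And K_{190} coloured all-blue has no blue K_191, so R(2, 191) > 190. Hence R(2, 191) = 191.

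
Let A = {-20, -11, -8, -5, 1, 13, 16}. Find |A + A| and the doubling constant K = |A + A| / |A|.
K = |A + A| / |A| = 20/7

Enumerate A + A = {a + b : a, b ∈ A}. With |A| = 7, there are |A|^2 = 49 ordered sum pairs; collecting distinct values, A + A = {-40, -31, -28, -25, -22, -19, -16, -13, -10, -7, -4, 2, 5, 8, 11, 14, 17, 26, 29, 32}, so |A + A| = 20. Thus K = 20/7. For comparison, the minimum possible |A + A| over all 7-element sets is 2·7 − 1 = 13 (so min K = 13/7), attained only by arithmetic progressions.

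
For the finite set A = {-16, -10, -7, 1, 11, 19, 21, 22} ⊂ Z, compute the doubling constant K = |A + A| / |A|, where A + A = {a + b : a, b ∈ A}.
K = |A + A| / |A| = 33/8

Enumerate A + A = {a + b : a, b ∈ A}. With |A| = 8, there are |A|^2 = 64 ordered sum pairs; collecting distinct values, A + A = {-32, -26, -23, -20, -17, -15, -14, -9, -6, -5, 1, 2, 3, 4, 5, 6, 9, 11, 12, 14, 15, 20, 22, 23, 30, 32, 33, 38, 40, 41, 42, 43, 44}, so |A + A| = 33. Thus K = 33/8. For comparison, the minimum possible |A + A| over all 8-element sets is 2·8 − 1 = 15 (so min K = 15/8), attained only by arithmetic progressions.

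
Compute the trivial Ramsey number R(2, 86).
R(2, 86) = 86

R(2, k) = k for all k ≥ 2: in a 2-colouring of K_k, either some edge is red (a red K_2) or all edges are blue (a blue K_k). And K_{85} coloured all-blue has no blue K_86, so R(2, 86) > 85. Hence R(2, 86) = 86.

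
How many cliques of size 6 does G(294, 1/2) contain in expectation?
E[# K_6] = C(294, 6) · (1/2)^C(6, 2) = 852028526377 / 2^15 ≈ 26001847.118439

For each 6-subset S of vertices (there are C(294, 6) = 852028526377 such S), let X_S = 1 if S induces a K_6 (all C(6, 2) = 15 edges present). Then P(X_S = 1) = (1/2)^15 = 1/32768. By linearity of expectation, E[# K_6] = C(294, 6) · (1/2)^15 = 852028526377 / 32768 ≈ 26001847.118439.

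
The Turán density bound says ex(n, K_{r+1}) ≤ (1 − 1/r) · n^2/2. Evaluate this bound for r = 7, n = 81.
Turán density bound = (6/7) · 81^2/2 = 19683/7 ≈ 2811.8571

Turán's theorem: ex(n, K_{r+1}) is achieved by the complete r-partite Turán graph T(n, r) with parts as balanced as possible, and is at most (1 − 1/r) · n^2/2. For r = 7, n = 81: the density bound is (6/7) · 6561/2 = 19683/7 ≈ 2811.8571. The integer-valued extremum is e(T(81, 7)) = 2811, which is strictly less than the density bound 19683/7 since 7 ∤ 81 (the parts of T(81, 7) cannot all be equal).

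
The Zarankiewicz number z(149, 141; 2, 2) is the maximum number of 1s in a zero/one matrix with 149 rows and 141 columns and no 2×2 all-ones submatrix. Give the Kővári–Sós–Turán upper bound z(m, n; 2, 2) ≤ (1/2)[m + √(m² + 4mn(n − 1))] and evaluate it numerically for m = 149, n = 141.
z(149, 141; 2, 2) ≤ (1/2)[149 + √(149² + 4·149·141·140)] = (1/2)[149 + √11787241] = 1791.1276

Kővári–Sós–Turán: let r_1, ..., r_149 be the row sums and z = Σ r_i the total number of 1s. Each pair of columns can share at most one row with both entries 1 (else a 2×2 all-ones block appears), so Σ_i C(r_i, 2) ≤ C(141, 2) = 9870. By convexity Σ_i C(r_i, 2) ≥ 149·C(z/149, 2) = z(z − 149)/(2·149), giving z² − 149z − 149·141·140 ≤ 0 and hence z ≤ (1/2)[149 + √(22201 + 4·2941260)] = (1/2)[149 + √11787241] ≈ (1/2)(149 + 3433.2552) = 1791.1276.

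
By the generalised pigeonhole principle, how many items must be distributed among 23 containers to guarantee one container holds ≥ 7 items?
n = (7 − 1)·23 + 1 = 139

By the generalised pigeonhole principle, to guarantee some box contains ≥ r objects we need more than (r − 1) · k objects total. Threshold: n = (r − 1) · k + 1. With r = 7 and k = 23: n = 6 · 23 + 1 = 138 + 1 = 139. For n = 138 = 6 · 23, we can put exactly 6 objects in every box, avoiding 7 in any single one — so 139 is tight.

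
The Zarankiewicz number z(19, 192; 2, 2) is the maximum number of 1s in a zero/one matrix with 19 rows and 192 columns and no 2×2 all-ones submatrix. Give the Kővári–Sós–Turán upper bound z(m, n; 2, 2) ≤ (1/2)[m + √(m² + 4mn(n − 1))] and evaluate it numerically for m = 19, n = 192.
z(19, 192; 2, 2) ≤ (1/2)[19 + √(19² + 4·19·192·191)] = (1/2)[19 + √2787433] = 844.2804

Kővári–Sós–Turán: let r_1, ..., r_19 be the row sums and z = Σ r_i the total number of 1s. Each pair of columns can share at most one row with both entries 1 (else a 2×2 all-ones block appears), so Σ_i C(r_i, 2) ≤ C(192, 2) = 18336. By convexity Σ_i C(r_i, 2) ≥ 19·C(z/19, 2) = z(z − 19)/(2·19), giving z² − 19z − 19·192·191 ≤ 0 and hence z ≤ (1/2)[19 + √(361 + 4·696768)] = (1/2)[19 + √2787433] ≈ (1/2)(19 + 1669.5607) = 844.2804.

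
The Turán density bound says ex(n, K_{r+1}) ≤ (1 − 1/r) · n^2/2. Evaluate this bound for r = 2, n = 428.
Turán density bound = (1/2) · 428^2/2 = 45796

Turán's theorem: ex(n, K_{r+1}) is achieved by the complete r-partite Turán graph T(n, r) with parts as balanced as possible, and is at most (1 − 1/r) · n^2/2. For r = 2, n = 428: the density bound is (1/2) · 183184/2 = 45796. Since 2 ∣ 428, the Turán graph T(428, 2) has parts of equal size 214, and its edge count e(T(428, 2)) = 45796 attains the density bound exactly.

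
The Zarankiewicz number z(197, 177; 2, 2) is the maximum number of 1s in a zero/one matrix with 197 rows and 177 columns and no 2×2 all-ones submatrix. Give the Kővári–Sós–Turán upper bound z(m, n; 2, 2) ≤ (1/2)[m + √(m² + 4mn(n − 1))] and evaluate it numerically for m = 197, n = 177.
z(197, 177; 2, 2) ≤ (1/2)[197 + √(197² + 4·197·177·176)] = (1/2)[197 + √24586585] = 2577.7431

Kővári–Sós–Turán: let r_1, ..., r_197 be the row sums and z = Σ r_i the total number of 1s. Each pair of columns can share at most one row with both entries 1 (else a 2×2 all-ones block appears), so Σ_i C(r_i, 2) ≤ C(177, 2) = 15576. By convexity Σ_i C(r_i, 2) ≥ 197·C(z/197, 2) = z(z − 197)/(2·197), giving z² − 197z − 197·177·176 ≤ 0 and hence z ≤ (1/2)[197 + √(38809 + 4·6136944)] = (1/2)[197 + √24586585] ≈ (1/2)(197 + 4958.4862) = 2577.7431.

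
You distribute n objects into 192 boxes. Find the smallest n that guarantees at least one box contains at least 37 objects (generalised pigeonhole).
n = (37 − 1)·192 + 1 = 6913

By the generalised pigeonhole principle, to guarantee some box contains ≥ r objects we need more than (r − 1) · k objects total. Threshold: n = (r − 1) · k + 1. With r = 37 and k = 192: n = 36 · 192 + 1 = 6912 + 1 = 6913. For n = 6912 = 36 · 192, we can put exactly 36 objects in every box, avoiding 37 in any single one — so 6913 is tight.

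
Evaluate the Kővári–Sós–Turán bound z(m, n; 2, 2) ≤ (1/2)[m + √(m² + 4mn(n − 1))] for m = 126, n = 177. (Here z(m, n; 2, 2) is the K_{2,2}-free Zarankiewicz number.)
z(126, 177; 2, 2) ≤ (1/2)[126 + √(126² + 4·126·177·176)] = (1/2)[126 + √15716484] = 2045.201

Kővári–Sós–Turán: let r_1, ..., r_126 be the row sums and z = Σ r_i the total number of 1s. Each pair of columns can share at most one row with both entries 1 (else a 2×2 all-ones block appears), so Σ_i C(r_i, 2) ≤ C(177, 2) = 15576. By convexity Σ_i C(r_i, 2) ≥ 126·C(z/126, 2) = z(z − 126)/(2·126), giving z² − 126z − 126·177·176 ≤ 0 and hence z ≤ (1/2)[126 + √(15876 + 4·3925152)] = (1/2)[126 + √15716484] ≈ (1/2)(126 + 3964.4021) = 2045.201.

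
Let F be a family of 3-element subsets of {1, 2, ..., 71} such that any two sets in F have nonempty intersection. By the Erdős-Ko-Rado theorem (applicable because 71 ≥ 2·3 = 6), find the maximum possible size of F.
max |F| = C(70, 2) = 2415

The Erdős-Ko-Rado theorem states: for n ≥ 2k, an intersecting family of k-subsets of an n-element set has size at most C(n − 1, k − 1), with equality for 'star' families {A ⊆ [n] : |A| = k, i ∈ A} (fix an element i). For n = 71, k = 3: C(70, 2) = 2415.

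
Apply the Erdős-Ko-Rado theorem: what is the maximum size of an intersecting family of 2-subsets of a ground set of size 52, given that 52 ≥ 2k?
max |F| = C(51, 1) = 51

The Erdős-Ko-Rado theorem states: for n ≥ 2k, an intersecting family of k-subsets of an n-element set has size at most C(n − 1, k − 1), with equality for 'star' families {A ⊆ [n] : |A| = k, i ∈ A} (fix an element i). For n = 52, k = 2: C(51, 1) = 51.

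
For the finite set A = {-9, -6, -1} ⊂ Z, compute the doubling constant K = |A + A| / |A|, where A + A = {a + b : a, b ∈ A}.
K = |A + A| / |A| = 6/3 = 2

Enumerate A + A = {a + b : a, b ∈ A}. With |A| = 3, there are |A|^2 = 9 ordered sum pairs; collecting distinct values, A + A = {-18, -15, -12, -10, -7, -2}, so |A + A| = 6. Thus K = 6/3 = 2. For comparison, the minimum possible |A + A| over all 3-element sets is 2·3 − 1 = 5 (so min K = 5/3), attained only by arithmetic progressions.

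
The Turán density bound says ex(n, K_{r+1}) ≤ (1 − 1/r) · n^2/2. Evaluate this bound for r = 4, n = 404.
Turán density bound = (3/4) · 404^2/2 = 61206

Turán's theorem: ex(n, K_{r+1}) is achieved by the complete r-partite Turán graph T(n, r) with parts as balanced as possible, and is at most (1 − 1/r) · n^2/2. For r = 4, n = 404: the density bound is (3/4) · 163216/2 = 61206. Since 4 ∣ 404, the Turán graph T(404, 4) has parts of equal size 101, and its edge count e(T(404, 4)) = 61206 attains the density bound exactly.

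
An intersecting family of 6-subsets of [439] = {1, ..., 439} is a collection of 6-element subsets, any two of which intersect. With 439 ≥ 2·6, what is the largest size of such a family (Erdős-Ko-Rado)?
max |F| = C(438, 5) = 131292457422

Erdős-Ko-Rado (1961): when n ≥ 2k, max |F| = C(n−1, k−1). The bound is attained by the star {A : i ∈ A} for any fixed i ∈ [n]. Here C(439−1, 6−1) = C(438, 5) = 131292457422.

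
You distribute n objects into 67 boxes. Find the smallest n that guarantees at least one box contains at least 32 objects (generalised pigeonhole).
n = (32 − 1)·67 + 1 = 2078

By the generalised pigeonhole principle, to guarantee some box contains ≥ r objects we need more than (r − 1) · k objects total. Threshold: n = (r − 1) · k + 1. With r = 32 and k = 67: n = 31 · 67 + 1 = 2077 + 1 = 2078. For n = 2077 = 31 · 67, we can put exactly 31 objects in every box, avoiding 32 in any single one — so 2078 is tight.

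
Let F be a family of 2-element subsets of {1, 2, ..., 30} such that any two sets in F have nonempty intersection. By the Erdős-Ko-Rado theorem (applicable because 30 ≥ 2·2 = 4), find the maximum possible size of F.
max |F| = C(29, 1) = 29

The Erdős-Ko-Rado theorem states: for n ≥ 2k, an intersecting family of k-subsets of an n-element set has size at most C(n − 1, k − 1), with equality for 'star' families {A ⊆ [n] : |A| = k, i ∈ A} (fix an element i). For n = 30, k = 2: C(29, 1) = 29.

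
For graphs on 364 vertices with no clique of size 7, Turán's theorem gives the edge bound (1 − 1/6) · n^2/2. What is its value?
Turán density bound = (5/6) · 364^2/2 = 165620/3 ≈ 55206.6667

Turán's theorem: ex(n, K_{r+1}) is achieved by the complete r-partite Turán graph T(n, r) with parts as balanced as possible, and is at most (1 − 1/r) · n^2/2. For r = 6, n = 364: the density bound is (5/6) · 132496/2 = 165620/3 ≈ 55206.6667. The integer-valued extremum is e(T(364, 6)) = 55206, which is strictly less than the density bound 165620/3 since 6 ∤ 364 (the parts of T(364, 6) cannot all be equal).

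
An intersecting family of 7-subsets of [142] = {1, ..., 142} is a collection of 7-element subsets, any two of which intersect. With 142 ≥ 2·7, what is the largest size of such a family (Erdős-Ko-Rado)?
max |F| = C(141, 6) = 9798689908

Erdős-Ko-Rado (1961): when n ≥ 2k, max |F| = C(n−1, k−1). The bound is attained by the star {A : i ∈ A} for any fixed i ∈ [n]. Here C(142−1, 7−1) = C(141, 6) = 9798689908.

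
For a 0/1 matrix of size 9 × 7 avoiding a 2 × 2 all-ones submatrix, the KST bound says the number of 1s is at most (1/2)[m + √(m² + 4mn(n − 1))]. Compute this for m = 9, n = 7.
z(9, 7; 2, 2) ≤ (1/2)[9 + √(9² + 4·9·7·6)] = (1/2)[9 + √1593] = 24.4562

Kővári–Sós–Turán: let r_1, ..., r_9 be the row sums and z = Σ r_i the total number of 1s. Each pair of columns can share at most one row with both entries 1 (else a 2×2 all-ones block appears), so Σ_i C(r_i, 2) ≤ C(7, 2) = 21. By convexity Σ_i C(r_i, 2) ≥ 9·C(z/9, 2) = z(z − 9)/(2·9), giving z² − 9z − 9·7·6 ≤ 0 and hence z ≤ (1/2)[9 + √(81 + 4·378)] = (1/2)[9 + √1593] ≈ (1/2)(9 + 39.9124) = 24.4562.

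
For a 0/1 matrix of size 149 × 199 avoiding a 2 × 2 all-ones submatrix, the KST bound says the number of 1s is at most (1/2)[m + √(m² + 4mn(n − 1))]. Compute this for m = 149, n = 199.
z(149, 199; 2, 2) ≤ (1/2)[149 + √(149² + 4·149·199·198)] = (1/2)[149 + √23505793] = 2498.6387

Kővári–Sós–Turán: let r_1, ..., r_149 be the row sums and z = Σ r_i the total number of 1s. Each pair of columns can share at most one row with both entries 1 (else a 2×2 all-ones block appears), so Σ_i C(r_i, 2) ≤ C(199, 2) = 19701. By convexity Σ_i C(r_i, 2) ≥ 149·C(z/149, 2) = z(z − 149)/(2·149), giving z² − 149z − 149·199·198 ≤ 0 and hence z ≤ (1/2)[149 + √(22201 + 4·5870898)] = (1/2)[149 + √23505793] ≈ (1/2)(149 + 4848.2773) = 2498.6387.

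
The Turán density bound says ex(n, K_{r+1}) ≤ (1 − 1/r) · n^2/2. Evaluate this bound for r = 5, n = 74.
Turán density bound = (4/5) · 74^2/2 = 10952/5 ≈ 2190.4

Turán's theorem: ex(n, K_{r+1}) is achieved by the complete r-partite Turán graph T(n, r) with parts as balanced as possible, and is at most (1 − 1/r) · n^2/2. For r = 5, n = 74: the density bound is (4/5) · 5476/2 = 10952/5 ≈ 2190.4. The integer-valued extremum is e(T(74, 5)) = 2190, which is strictly less than the density bound 10952/5 since 5 ∤ 74 (the parts of T(74, 5) cannot all be equal).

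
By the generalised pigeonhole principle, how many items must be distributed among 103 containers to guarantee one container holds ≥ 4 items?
n = (4 − 1)·103 + 1 = 310

By the generalised pigeonhole principle, to guarantee some box contains ≥ r objects we need more than (r − 1) · k objects total. Threshold: n = (r − 1) · k + 1. With r = 4 and k = 103: n = 3 · 103 + 1 = 309 + 1 = 310. For n = 309 = 3 · 103, we can put exactly 3 objects in every box, avoiding 4 in any single one — so 310 is tight.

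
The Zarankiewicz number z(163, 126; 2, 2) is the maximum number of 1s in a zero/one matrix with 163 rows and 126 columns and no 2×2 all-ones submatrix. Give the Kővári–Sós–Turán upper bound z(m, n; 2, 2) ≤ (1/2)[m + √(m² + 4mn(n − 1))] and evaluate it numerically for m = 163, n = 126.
z(163, 126; 2, 2) ≤ (1/2)[163 + √(163² + 4·163·126·125)] = (1/2)[163 + √10295569] = 1685.8355

Kővári–Sós–Turán: let r_1, ..., r_163 be the row sums and z = Σ r_i the total number of 1s. Each pair of columns can share at most one row with both entries 1 (else a 2×2 all-ones block appears), so Σ_i C(r_i, 2) ≤ C(126, 2) = 7875. By convexity Σ_i C(r_i, 2) ≥ 163·C(z/163, 2) = z(z − 163)/(2·163), giving z² − 163z − 163·126·125 ≤ 0 and hence z ≤ (1/2)[163 + √(26569 + 4·2567250)] = (1/2)[163 + √10295569] ≈ (1/2)(163 + 3208.6709) = 1685.8355.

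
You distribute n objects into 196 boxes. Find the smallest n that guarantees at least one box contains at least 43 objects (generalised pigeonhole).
n = (43 − 1)·196 + 1 = 8233

By the generalised pigeonhole principle, to guarantee some box contains ≥ r objects we need more than (r − 1) · k objects total. Threshold: n = (r − 1) · k + 1. With r = 43 and k = 196: n = 42 · 196 + 1 = 8232 + 1 = 8233. For n = 8232 = 42 · 196, we can put exactly 42 objects in every box, avoiding 43 in any single one — so 8233 is tight.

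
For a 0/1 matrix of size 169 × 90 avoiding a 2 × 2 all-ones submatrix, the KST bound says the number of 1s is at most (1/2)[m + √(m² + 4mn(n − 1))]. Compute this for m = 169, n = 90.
z(169, 90; 2, 2) ≤ (1/2)[169 + √(169² + 4·169·90·89)] = (1/2)[169 + √5443321] = 1251.0463

Kővári–Sós–Turán: let r_1, ..., r_169 be the row sums and z = Σ r_i the total number of 1s. Each pair of columns can share at most one row with both entries 1 (else a 2×2 all-ones block appears), so Σ_i C(r_i, 2) ≤ C(90, 2) = 4005. By convexity Σ_i C(r_i, 2) ≥ 169·C(z/169, 2) = z(z − 169)/(2·169), giving z² − 169z − 169·90·89 ≤ 0 and hence z ≤ (1/2)[169 + √(28561 + 4·1353690)] = (1/2)[169 + √5443321] ≈ (1/2)(169 + 2333.0926) = 1251.0463.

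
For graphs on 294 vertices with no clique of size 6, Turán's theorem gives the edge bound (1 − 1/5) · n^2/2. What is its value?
Turán density bound = (4/5) · 294^2/2 = 172872/5 ≈ 34574.4

Turán's theorem: ex(n, K_{r+1}) is achieved by the complete r-partite Turán graph T(n, r) with parts as balanced as possible, and is at most (1 − 1/r) · n^2/2. For r = 5, n = 294: the density bound is (4/5) · 86436/2 = 172872/5 ≈ 34574.4. The integer-valued extremum is e(T(294, 5)) = 34574, which is strictly less than the density bound 172872/5 since 5 ∤ 294 (the parts of T(294, 5) cannot all be equal).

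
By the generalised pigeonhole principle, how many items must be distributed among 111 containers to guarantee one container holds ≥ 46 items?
n = (46 − 1)·111 + 1 = 4996

By the generalised pigeonhole principle, to guarantee some box contains ≥ r objects we need more than (r − 1) · k objects total. Threshold: n = (r − 1) · k + 1. With r = 46 and k = 111: n = 45 · 111 + 1 = 4995 + 1 = 4996. For n = 4995 = 45 · 111, we can put exactly 45 objects in every box, avoiding 46 in any single one — so 4996 is tight.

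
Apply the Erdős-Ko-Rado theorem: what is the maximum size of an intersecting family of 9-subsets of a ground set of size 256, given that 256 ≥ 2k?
max |F| = C(255, 8) = 396861704798625

The Erdős-Ko-Rado theorem states: for n ≥ 2k, an intersecting family of k-subsets of an n-element set has size at most C(n − 1, k − 1), with equality for 'star' families {A ⊆ [n] : |A| = k, i ∈ A} (fix an element i). For n = 256, k = 9: C(255, 8) = 396861704798625.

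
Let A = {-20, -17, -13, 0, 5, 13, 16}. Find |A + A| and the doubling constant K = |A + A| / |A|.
K = |A + A| / |A| = 26/7

Enumerate A + A = {a + b : a, b ∈ A}. With |A| = 7, there are |A|^2 = 49 ordered sum pairs; collecting distinct values, A + A = {-40, -37, -34, -33, -30, -26, -20, -17, -15, -13, -12, -8, -7, -4, -1, 0, 3, 5, 10, 13, 16, 18, 21, 26, 29, 32}, so |A + A| = 26. Thus K = 26/7. For comparison, the minimum possible |A + A| over all 7-element sets is 2·7 − 1 = 13 (so min K = 13/7), attained only by arithmetic progressions.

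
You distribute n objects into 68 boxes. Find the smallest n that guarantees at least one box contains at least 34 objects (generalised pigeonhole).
n = (34 − 1)·68 + 1 = 2245

By the generalised pigeonhole principle, to guarantee some box contains ≥ r objects we need more than (r − 1) · k objects total. Threshold: n = (r − 1) · k + 1. With r = 34 and k = 68: n = 33 · 68 + 1 = 2244 + 1 = 2245. For n = 2244 = 33 · 68, we can put exactly 33 objects in every box, avoiding 34 in any single one — so 2245 is tight.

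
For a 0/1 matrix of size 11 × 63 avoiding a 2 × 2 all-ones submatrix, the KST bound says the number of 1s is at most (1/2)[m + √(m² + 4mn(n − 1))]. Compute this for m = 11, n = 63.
z(11, 63; 2, 2) ≤ (1/2)[11 + √(11² + 4·11·63·62)] = (1/2)[11 + √171985] = 212.8554

Kővári–Sós–Turán: let r_1, ..., r_11 be the row sums and z = Σ r_i the total number of 1s. Each pair of columns can share at most one row with both entries 1 (else a 2×2 all-ones block appears), so Σ_i C(r_i, 2) ≤ C(63, 2) = 1953. By convexity Σ_i C(r_i, 2) ≥ 11·C(z/11, 2) = z(z − 11)/(2·11), giving z² − 11z − 11·63·62 ≤ 0 and hence z ≤ (1/2)[11 + √(121 + 4·42966)] = (1/2)[11 + √171985] ≈ (1/2)(11 + 414.7107) = 212.8554.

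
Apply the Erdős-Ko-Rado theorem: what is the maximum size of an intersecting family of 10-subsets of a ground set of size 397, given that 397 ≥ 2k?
max |F| = C(396, 9) = 602180626588721180

Erdős-Ko-Rado (1961): when n ≥ 2k, max |F| = C(n−1, k−1). The bound is attained by the star {A : i ∈ A} for any fixed i ∈ [n]. Here C(397−1, 10−1) = C(396, 9) = 602180626588721180.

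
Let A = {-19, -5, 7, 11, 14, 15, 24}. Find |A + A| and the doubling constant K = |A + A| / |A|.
K = |A + A| / |A| = 27/7

Enumerate A + A = {a + b : a, b ∈ A}. With |A| = 7, there are |A|^2 = 49 ordered sum pairs; collecting distinct values, A + A = {-38, -24, -12, -10, -8, -5, -4, 2, 5, 6, 9, 10, 14, 18, 19, 21, 22, 25, 26, 28, 29, 30, 31, 35, 38, 39, 48}, so |A + A| = 27. Thus K = 27/7. For comparison, the minimum possible |A + A| over all 7-element sets is 2·7 − 1 = 13 (so min K = 13/7), attained only by arithmetic progressions.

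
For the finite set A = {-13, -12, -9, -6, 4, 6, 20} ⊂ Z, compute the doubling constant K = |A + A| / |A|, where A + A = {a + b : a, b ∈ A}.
K = |A + A| / |A| = 26/7

Enumerate A + A = {a + b : a, b ∈ A}. With |A| = 7, there are |A|^2 = 49 ordered sum pairs; collecting distinct values, A + A = {-26, -25, -24, -22, -21, -19, -18, -15, -12, -9, -8, -7, -6, -5, -3, -2, 0, 7, 8, 10, 11, 12, 14, 24, 26, 40}, so |A + A| = 26. Thus K = 26/7. For comparison, the minimum possible |A + A| over all 7-element sets is 2·7 − 1 = 13 (so min K = 13/7), attained only by arithmetic progressions.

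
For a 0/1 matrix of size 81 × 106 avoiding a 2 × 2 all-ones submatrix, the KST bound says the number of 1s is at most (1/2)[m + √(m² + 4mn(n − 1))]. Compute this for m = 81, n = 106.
z(81, 106; 2, 2) ≤ (1/2)[81 + √(81² + 4·81·106·105)] = (1/2)[81 + √3612681] = 990.8527

Kővári–Sós–Turán: let r_1, ..., r_81 be the row sums and z = Σ r_i the total number of 1s. Each pair of columns can share at most one row with both entries 1 (else a 2×2 all-ones block appears), so Σ_i C(r_i, 2) ≤ C(106, 2) = 5565. By convexity Σ_i C(r_i, 2) ≥ 81·C(z/81, 2) = z(z − 81)/(2·81), giving z² − 81z − 81·106·105 ≤ 0 and hence z ≤ (1/2)[81 + √(6561 + 4·901530)] = (1/2)[81 + √3612681] ≈ (1/2)(81 + 1900.7054) = 990.8527.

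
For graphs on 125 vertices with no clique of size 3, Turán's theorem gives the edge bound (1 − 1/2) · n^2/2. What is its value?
Turán density bound = (1/2) · 125^2/2 = 15625/4 ≈ 3906.25

Turán's theorem: ex(n, K_{r+1}) is achieved by the complete r-partite Turán graph T(n, r) with parts as balanced as possible, and is at most (1 − 1/r) · n^2/2. For r = 2, n = 125: the density bound is (1/2) · 15625/2 = 15625/4 ≈ 3906.25. The integer-valued extremum is e(T(125, 2)) = 3906, which is strictly less than the density bound 15625/4 since 2 ∤ 125 (the parts of T(125, 2) cannot all be equal).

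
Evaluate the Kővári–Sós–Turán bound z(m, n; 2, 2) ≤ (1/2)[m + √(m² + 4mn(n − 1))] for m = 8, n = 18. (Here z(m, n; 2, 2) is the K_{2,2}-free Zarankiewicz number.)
z(8, 18; 2, 2) ≤ (1/2)[8 + √(8² + 4·8·18·17)] = (1/2)[8 + √9856] = 53.6387

Kővári–Sós–Turán: let r_1, ..., r_8 be the row sums and z = Σ r_i the total number of 1s. Each pair of columns can share at most one row with both entries 1 (else a 2×2 all-ones block appears), so Σ_i C(r_i, 2) ≤ C(18, 2) = 153. By convexity Σ_i C(r_i, 2) ≥ 8·C(z/8, 2) = z(z − 8)/(2·8), giving z² − 8z − 8·18·17 ≤ 0 and hence z ≤ (1/2)[8 + √(64 + 4·2448)] = (1/2)[8 + √9856] ≈ (1/2)(8 + 99.2774) = 53.6387.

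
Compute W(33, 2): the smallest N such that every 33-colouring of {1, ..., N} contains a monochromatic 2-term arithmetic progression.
W(33, 2) = 33 + 1 = 34

A 2-term AP is any pair of integers, so a monochromatic 2-AP exists iff some colour is used at least twice. With 33 colours, the colouring i ↦ i on {1, ..., 33} uses each colour once, avoiding any monochromatic pair, so W(33, 2) > 33. For {1, ..., 34}, pigeonhole forces two integers of the same colour, which form a monochromatic 2-AP. Hence W(33, 2) = 34.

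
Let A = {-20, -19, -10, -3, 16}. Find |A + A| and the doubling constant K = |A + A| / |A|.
K = |A + A| / |A| = 15/5 = 3

Enumerate A + A = {a + b : a, b ∈ A}. With |A| = 5, there are |A|^2 = 25 ordered sum pairs; collecting distinct values, A + A = {-40, -39, -38, -30, -29, -23, -22, -20, -13, -6, -4, -3, 6, 13, 32}, so |A + A| = 15. Thus K = 15/5 = 3. For comparison, the minimum possible |A + A| over all 5-element sets is 2·5 − 1 = 9 (so min K = 9/5), attained only by arithmetic progressions.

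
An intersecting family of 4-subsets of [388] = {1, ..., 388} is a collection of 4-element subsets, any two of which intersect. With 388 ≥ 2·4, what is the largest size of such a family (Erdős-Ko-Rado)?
max |F| = C(387, 3) = 9585345

Erdős-Ko-Rado (1961): when n ≥ 2k, max |F| = C(n−1, k−1). The bound is attained by the star {A : i ∈ A} for any fixed i ∈ [n]. Here C(388−1, 4−1) = C(387, 3) = 9585345.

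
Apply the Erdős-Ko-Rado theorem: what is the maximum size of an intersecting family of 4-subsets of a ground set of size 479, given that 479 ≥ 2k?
max |F| = C(478, 3) = 18088476

The Erdős-Ko-Rado theorem states: for n ≥ 2k, an intersecting family of k-subsets of an n-element set has size at most C(n − 1, k − 1), with equality for 'star' families {A ⊆ [n] : |A| = k, i ∈ A} (fix an element i). For n = 479, k = 4: C(478, 3) = 18088476.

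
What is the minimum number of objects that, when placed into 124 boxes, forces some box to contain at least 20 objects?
n = (20 − 1)·124 + 1 = 2357

By the generalised pigeonhole principle, to guarantee some box contains ≥ r objects we need more than (r − 1) · k objects total. Threshold: n = (r − 1) · k + 1. With r = 20 and k = 124: n = 19 · 124 + 1 = 2356 + 1 = 2357. For n = 2356 = 19 · 124, we can put exactly 19 objects in every box, avoiding 20 in any single one — so 2357 is tight.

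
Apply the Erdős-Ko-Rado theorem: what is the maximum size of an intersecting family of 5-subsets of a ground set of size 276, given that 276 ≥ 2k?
max |F| = C(275, 4) = 233132900

The Erdős-Ko-Rado theorem states: for n ≥ 2k, an intersecting family of k-subsets of an n-element set has size at most C(n − 1, k − 1), with equality for 'star' families {A ⊆ [n] : |A| = k, i ∈ A} (fix an element i). For n = 276, k = 5: C(275, 4) = 233132900.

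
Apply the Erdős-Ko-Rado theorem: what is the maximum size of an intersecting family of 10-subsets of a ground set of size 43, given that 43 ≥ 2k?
max |F| = C(42, 9) = 445891810

Erdős-Ko-Rado (1961): when n ≥ 2k, max |F| = C(n−1, k−1). The bound is attained by the star {A : i ∈ A} for any fixed i ∈ [n]. Here C(43−1, 10−1) = C(42, 9) = 445891810.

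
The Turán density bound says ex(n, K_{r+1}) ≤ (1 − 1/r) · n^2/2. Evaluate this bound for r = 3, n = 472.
Turán density bound = (2/3) · 472^2/2 = 222784/3 ≈ 74261.3333

Turán's theorem: ex(n, K_{r+1}) is achieved by the complete r-partite Turán graph T(n, r) with parts as balanced as possible, and is at most (1 − 1/r) · n^2/2. For r = 3, n = 472: the density bound is (2/3) · 222784/2 = 222784/3 ≈ 74261.3333. The integer-valued extremum is e(T(472, 3)) = 74261, which is strictly less than the density bound 222784/3 since 3 ∤ 472 (the parts of T(472, 3) cannot all be equal).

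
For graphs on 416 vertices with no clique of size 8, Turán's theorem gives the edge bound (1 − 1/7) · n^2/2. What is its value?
Turán density bound = (6/7) · 416^2/2 = 519168/7 ≈ 74166.8571

Turán's theorem: ex(n, K_{r+1}) is achieved by the complete r-partite Turán graph T(n, r) with parts as balanced as possible, and is at most (1 − 1/r) · n^2/2. For r = 7, n = 416: the density bound is (6/7) · 173056/2 = 519168/7 ≈ 74166.8571. The integer-valued extremum is e(T(416, 7)) = 74166, which is strictly less than the density bound 519168/7 since 7 ∤ 416 (the parts of T(416, 7) cannot all be equal).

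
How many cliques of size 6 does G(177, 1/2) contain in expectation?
E[# K_6] = C(177, 6) · (1/2)^C(6, 2) = 39202637320 / 2^15 = 4900329665/4096 ≈ 1196369.547119

For each 6-subset S of vertices (there are C(177, 6) = 39202637320 such S), let X_S = 1 if S induces a K_6 (all C(6, 2) = 15 edges present). Then P(X_S = 1) = (1/2)^15 = 1/32768. By linearity of expectation, E[# K_6] = C(177, 6) · (1/2)^15 = 39202637320 / 32768 = 4900329665/4096 ≈ 1196369.547119.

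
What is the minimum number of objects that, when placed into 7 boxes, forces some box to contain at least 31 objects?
n = (31 − 1)·7 + 1 = 211

By the generalised pigeonhole principle, to guarantee some box contains ≥ r objects we need more than (r − 1) · k objects total. Threshold: n = (r − 1) · k + 1. With r = 31 and k = 7: n = 30 · 7 + 1 = 210 + 1 = 211. For n = 210 = 30 · 7, we can put exactly 30 objects in every box, avoiding 31 in any single one — so 211 is tight.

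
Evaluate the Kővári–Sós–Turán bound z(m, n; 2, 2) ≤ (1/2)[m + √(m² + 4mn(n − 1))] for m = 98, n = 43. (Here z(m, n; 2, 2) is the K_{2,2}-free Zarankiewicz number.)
z(98, 43; 2, 2) ≤ (1/2)[98 + √(98² + 4·98·43·42)] = (1/2)[98 + √717556] = 472.5434

Kővári–Sós–Turán: let r_1, ..., r_98 be the row sums and z = Σ r_i the total number of 1s. Each pair of columns can share at most one row with both entries 1 (else a 2×2 all-ones block appears), so Σ_i C(r_i, 2) ≤ C(43, 2) = 903. By convexity Σ_i C(r_i, 2) ≥ 98·C(z/98, 2) = z(z − 98)/(2·98), giving z² − 98z − 98·43·42 ≤ 0 and hence z ≤ (1/2)[98 + √(9604 + 4·176988)] = (1/2)[98 + √717556] ≈ (1/2)(98 + 847.0868) = 472.5434.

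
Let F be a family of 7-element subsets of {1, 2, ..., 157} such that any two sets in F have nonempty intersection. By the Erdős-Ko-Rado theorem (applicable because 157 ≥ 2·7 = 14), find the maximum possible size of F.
max |F| = C(156, 6) = 18161699556

Erdős-Ko-Rado (1961): when n ≥ 2k, max |F| = C(n−1, k−1). The bound is attained by the star {A : i ∈ A} for any fixed i ∈ [n]. Here C(157−1, 7−1) = C(156, 6) = 18161699556.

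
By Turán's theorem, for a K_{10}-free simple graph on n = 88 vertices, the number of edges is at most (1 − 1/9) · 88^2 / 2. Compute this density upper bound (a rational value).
Turán density bound = (8/9) · 88^2/2 = 30976/9 ≈ 3441.7778

Turán's theorem: ex(n, K_{r+1}) is achieved by the complete r-partite Turán graph T(n, r) with parts as balanced as possible, and is at most (1 − 1/r) · n^2/2. For r = 9, n = 88: the density bound is (8/9) · 7744/2 = 30976/9 ≈ 3441.7778. The integer-valued extremum is e(T(88, 9)) = 3441, which is strictly less than the density bound 30976/9 since 9 ∤ 88 (the parts of T(88, 9) cannot all be equal).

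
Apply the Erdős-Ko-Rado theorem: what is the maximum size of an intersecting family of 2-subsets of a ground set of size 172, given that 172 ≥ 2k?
max |F| = C(171, 1) = 171

Erdős-Ko-Rado (1961): when n ≥ 2k, max |F| = C(n−1, k−1). The bound is attained by the star {A : i ∈ A} for any fixed i ∈ [n]. Here C(172−1, 2−1) = C(171, 1) = 171.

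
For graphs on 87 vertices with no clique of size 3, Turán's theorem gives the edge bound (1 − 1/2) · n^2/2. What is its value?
Turán density bound = (1/2) · 87^2/2 = 7569/4 ≈ 1892.25

Turán's theorem: ex(n, K_{r+1}) is achieved by the complete r-partite Turán graph T(n, r) with parts as balanced as possible, and is at most (1 − 1/r) · n^2/2. For r = 2, n = 87: the density bound is (1/2) · 7569/2 = 7569/4 ≈ 1892.25. The integer-valued extremum is e(T(87, 2)) = 1892, which is strictly less than the density bound 7569/4 since 2 ∤ 87 (the parts of T(87, 2) cannot all be equal).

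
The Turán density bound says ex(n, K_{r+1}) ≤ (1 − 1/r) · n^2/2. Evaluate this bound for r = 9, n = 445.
Turán density bound = (8/9) · 445^2/2 = 792100/9 ≈ 88011.1111

Turán's theorem: ex(n, K_{r+1}) is achieved by the complete r-partite Turán graph T(n, r) with parts as balanced as possible, and is at most (1 − 1/r) · n^2/2. For r = 9, n = 445: the density bound is (8/9) · 198025/2 = 792100/9 ≈ 88011.1111. The integer-valued extremum is e(T(445, 9)) = 88010, which is strictly less than the density bound 792100/9 since 9 ∤ 445 (the parts of T(445, 9) cannot all be equal).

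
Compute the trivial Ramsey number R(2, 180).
R(2, 180) = 180

R(2, k) = k for all k ≥ 2: in a 2-colouring of K_k, either some edge is red (a red K_2) or all edges are blue (a blue K_k). And K_{179} coloured all-blue has no blue K_180, so R(2, 180) > 179. Hence R(2, 180) = 180.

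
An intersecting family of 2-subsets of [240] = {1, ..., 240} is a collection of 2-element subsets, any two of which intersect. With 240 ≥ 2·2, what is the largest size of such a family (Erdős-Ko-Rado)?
max |F| = C(239, 1) = 239

Erdős-Ko-Rado (1961): when n ≥ 2k, max |F| = C(n−1, k−1). The bound is attained by the star {A : i ∈ A} for any fixed i ∈ [n]. Here C(240−1, 2−1) = C(239, 1) = 239.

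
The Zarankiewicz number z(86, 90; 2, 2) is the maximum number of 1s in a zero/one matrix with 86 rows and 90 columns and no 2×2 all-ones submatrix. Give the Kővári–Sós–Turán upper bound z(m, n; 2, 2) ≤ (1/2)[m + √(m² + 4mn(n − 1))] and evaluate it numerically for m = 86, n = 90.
z(86, 90; 2, 2) ≤ (1/2)[86 + √(86² + 4·86·90·89)] = (1/2)[86 + √2762836] = 874.089

Kővári–Sós–Turán: let r_1, ..., r_86 be the row sums and z = Σ r_i the total number of 1s. Each pair of columns can share at most one row with both entries 1 (else a 2×2 all-ones block appears), so Σ_i C(r_i, 2) ≤ C(90, 2) = 4005. By convexity Σ_i C(r_i, 2) ≥ 86·C(z/86, 2) = z(z − 86)/(2·86), giving z² − 86z − 86·90·89 ≤ 0 and hence z ≤ (1/2)[86 + √(7396 + 4·688860)] = (1/2)[86 + √2762836] ≈ (1/2)(86 + 1662.1781) = 874.089.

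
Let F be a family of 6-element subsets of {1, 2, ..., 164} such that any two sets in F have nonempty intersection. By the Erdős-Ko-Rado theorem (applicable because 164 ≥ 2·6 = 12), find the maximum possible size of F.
max |F| = C(163, 5) = 901289592

Erdős-Ko-Rado (1961): when n ≥ 2k, max |F| = C(n−1, k−1). The bound is attained by the star {A : i ∈ A} for any fixed i ∈ [n]. Here C(164−1, 6−1) = C(163, 5) = 901289592.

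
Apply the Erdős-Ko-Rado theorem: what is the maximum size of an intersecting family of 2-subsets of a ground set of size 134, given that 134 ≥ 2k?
max |F| = C(133, 1) = 133

The Erdős-Ko-Rado theorem states: for n ≥ 2k, an intersecting family of k-subsets of an n-element set has size at most C(n − 1, k − 1), with equality for 'star' families {A ⊆ [n] : |A| = k, i ∈ A} (fix an element i). For n = 134, k = 2: C(133, 1) = 133.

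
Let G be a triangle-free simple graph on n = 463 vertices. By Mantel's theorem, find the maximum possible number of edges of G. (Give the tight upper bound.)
ex(463, K_3) = ⌊463^2/4⌋ = 53592

Mantel (1907): a triangle-free graph on n vertices has at most ⌊n^2/4⌋ edges, with equality for the complete bipartite graph K_{⌊n/2⌋, ⌈n/2⌉}. For n = 463: ⌊463^2/4⌋ = ⌊214369/4⌋ = 53592. The extremal graph is K_{231, 232}, which has 231·232 = 53592 edges.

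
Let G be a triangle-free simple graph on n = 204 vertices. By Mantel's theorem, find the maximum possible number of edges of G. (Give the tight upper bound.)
ex(204, K_3) = ⌊204^2/4⌋ = 10404

Mantel (1907): a triangle-free graph on n vertices has at most ⌊n^2/4⌋ edges, with equality for the complete bipartite graph K_{⌊n/2⌋, ⌈n/2⌉}. For n = 204: ⌊204^2/4⌋ = ⌊41616/4⌋ = 10404. The extremal graph is K_{102, 102}, which has 102·102 = 10404 edges.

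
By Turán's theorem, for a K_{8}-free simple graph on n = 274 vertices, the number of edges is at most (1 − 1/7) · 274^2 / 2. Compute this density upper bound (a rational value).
Turán density bound = (6/7) · 274^2/2 = 225228/7 ≈ 32175.4286

Turán's theorem: ex(n, K_{r+1}) is achieved by the complete r-partite Turán graph T(n, r) with parts as balanced as possible, and is at most (1 − 1/r) · n^2/2. For r = 7, n = 274: the density bound is (6/7) · 75076/2 = 225228/7 ≈ 32175.4286. The integer-valued extremum is e(T(274, 7)) = 32175, which is strictly less than the density bound 225228/7 since 7 ∤ 274 (the parts of T(274, 7) cannot all be equal).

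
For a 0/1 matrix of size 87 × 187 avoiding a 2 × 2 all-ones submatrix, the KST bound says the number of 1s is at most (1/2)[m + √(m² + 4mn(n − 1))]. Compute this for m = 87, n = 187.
z(87, 187; 2, 2) ≤ (1/2)[87 + √(87² + 4·87·187·186)] = (1/2)[87 + √12111705] = 1783.5937

Kővári–Sós–Turán: let r_1, ..., r_87 be the row sums and z = Σ r_i the total number of 1s. Each pair of columns can share at most one row with both entries 1 (else a 2×2 all-ones block appears), so Σ_i C(r_i, 2) ≤ C(187, 2) = 17391. By convexity Σ_i C(r_i, 2) ≥ 87·C(z/87, 2) = z(z − 87)/(2·87), giving z² − 87z − 87·187·186 ≤ 0 and hence z ≤ (1/2)[87 + √(7569 + 4·3026034)] = (1/2)[87 + √12111705] ≈ (1/2)(87 + 3480.1875) = 1783.5937.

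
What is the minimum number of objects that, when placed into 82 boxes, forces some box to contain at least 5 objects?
n = (5 − 1)·82 + 1 = 329

By the generalised pigeonhole principle, to guarantee some box contains ≥ r objects we need more than (r − 1) · k objects total. Threshold: n = (r − 1) · k + 1. With r = 5 and k = 82: n = 4 · 82 + 1 = 328 + 1 = 329. For n = 328 = 4 · 82, we can put exactly 4 objects in every box, avoiding 5 in any single one — so 329 is tight.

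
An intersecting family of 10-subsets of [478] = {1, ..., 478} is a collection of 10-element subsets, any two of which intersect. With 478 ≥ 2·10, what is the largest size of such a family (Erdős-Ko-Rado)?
max |F| = C(477, 9) = 3265344427967623925

The Erdős-Ko-Rado theorem states: for n ≥ 2k, an intersecting family of k-subsets of an n-element set has size at most C(n − 1, k − 1), with equality for 'star' families {A ⊆ [n] : |A| = k, i ∈ A} (fix an element i). For n = 478, k = 10: C(477, 9) = 3265344427967623925.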